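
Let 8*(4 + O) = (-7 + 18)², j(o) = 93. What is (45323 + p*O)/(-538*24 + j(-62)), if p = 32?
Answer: -45679/12819 ≈ -3.5634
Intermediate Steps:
O = 89/8 (O = -4 + (-7 + 18)²/8 = -4 + (⅛)*11² = -4 + (⅛)*121 = -4 + 121/8 = 89/8 ≈ 11.125)
(45323 + p*O)/(-538*24 + j(-62)) = (45323 + 32*(89/8))/(-538*24 + 93) = (45323 + 356)/(-12912 + 93) = 45679/(-12819) = 45679*(-1/12819) = -45679/12819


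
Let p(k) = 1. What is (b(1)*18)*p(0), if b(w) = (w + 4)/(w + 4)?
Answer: 18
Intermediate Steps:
b(w) = 1 (b(w) = (4 + w)/(4 + w) = 1)
(b(1)*18)*p(0) = (1*18)*1 = 18*1 = 18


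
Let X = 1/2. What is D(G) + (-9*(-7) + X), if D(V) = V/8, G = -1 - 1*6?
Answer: 501/8 ≈ 62.625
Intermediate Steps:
X = ½ ≈ 0.50000
G = -7 (G = -1 - 6 = -7)
D(V) = V/8 (D(V) = V*(⅛) = V/8)
D(G) + (-9*(-7) + X) = (⅛)*(-7) + (-9*(-7) + ½) = -7/8 + (63 + ½) = -7/8 + 127/2 = 501/8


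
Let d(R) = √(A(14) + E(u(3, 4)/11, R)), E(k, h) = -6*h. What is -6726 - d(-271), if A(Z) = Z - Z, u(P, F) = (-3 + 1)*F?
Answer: -6726 - √1626 ≈ -6766.3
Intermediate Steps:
u(P, F) = -2*F
A(Z) = 0
d(R) = √6*√(-R) (d(R) = √(0 - 6*R) = √(-6*R) = √6*√(-R))
-6726 - d(-271) = -6726 - √6*√(-1*(-271)) = -6726 - √6*√271 = -6726 - √1626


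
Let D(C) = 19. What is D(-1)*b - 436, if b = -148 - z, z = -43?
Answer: -2431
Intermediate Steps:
b = -105 (b = -148 - 1*(-43) = -148 + 43 = -105)
D(-1)*b - 436 = 19*(-105) - 436 = -1995 - 436 = -2431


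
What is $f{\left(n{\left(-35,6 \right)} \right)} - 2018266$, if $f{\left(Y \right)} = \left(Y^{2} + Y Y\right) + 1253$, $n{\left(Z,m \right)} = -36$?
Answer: $-2014421$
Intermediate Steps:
$f{\left(Y \right)} = 1253 + 2 Y^{2}$ ($f{\left(Y \right)} = \left(Y^{2} + Y^{2}\right) + 1253 = 2 Y^{2} + 1253 = 1253 + 2 Y^{2}$)
$f{\left(n{\left(-35,6 \right)} \right)} - 2018266 = \left(1253 + 2 \left(-36\right)^{2}\right) - 2018266 = \left(1253 + 2 \cdot 1296\right) - 2018266 = \left(1253 + 2592\right) - 2018266 = 3845 - 2018266 = -2014421$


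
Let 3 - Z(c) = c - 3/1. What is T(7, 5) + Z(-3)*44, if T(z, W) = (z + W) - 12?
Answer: 396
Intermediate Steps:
T(z, W) = -12 + W + z (T(z, W) = (W + z) - 12 = -12 + W + z)
Z(c) = 6 - c (Z(c) = 3 - (c - 3/1) = 3 - (c - 3*1) = 3 - (c - 3) = 3 - (-3 + c) = 3 + (3 - c) = 6 - c)
T(7, 5) + Z(-3)*44 = (-12 + 5 + 7) + (6 - 1*(-3))*44 = 0 + (6 + 3)*44 = 0 + 9*44 = 0 + 396 = 396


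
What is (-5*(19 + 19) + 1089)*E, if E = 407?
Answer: 365893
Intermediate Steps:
(-5*(19 + 19) + 1089)*E = (-5*(19 + 19) + 1089)*407 = (-5*38 + 1089)*407 = (-190 + 1089)*407 = 899*407 = 365893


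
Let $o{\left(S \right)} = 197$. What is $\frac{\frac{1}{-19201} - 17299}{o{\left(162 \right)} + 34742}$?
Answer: $- \frac{332158100}{670863739} \approx -0.49512$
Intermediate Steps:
$\frac{\frac{1}{-19201} - 17299}{o{\left(162 \right)} + 34742} = \frac{\frac{1}{-19201} - 17299}{197 + 34742} = \frac{- \frac{1}{19201} - 17299}{34939} = \left(- \frac{332158100}{19201}\right) \frac{1}{34939} = - \frac{332158100}{670863739}$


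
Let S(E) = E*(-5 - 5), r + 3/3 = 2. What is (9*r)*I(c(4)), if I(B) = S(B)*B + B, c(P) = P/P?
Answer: -81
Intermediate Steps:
r = 1 (r = -1 + 2 = 1)
c(P) = 1
S(E) = -10*E (S(E) = E*(-10) = -10*E)
I(B) = B - 10*B² (I(B) = (-10*B)*B + B = -10*B² + B = B - 10*B²)
(9*r)*I(c(4)) = (9*1)*(1*(1 - 10*1)) = 9*(1*(1 - 10)) = 9*(1*(-9)) = 9*(-9) = -81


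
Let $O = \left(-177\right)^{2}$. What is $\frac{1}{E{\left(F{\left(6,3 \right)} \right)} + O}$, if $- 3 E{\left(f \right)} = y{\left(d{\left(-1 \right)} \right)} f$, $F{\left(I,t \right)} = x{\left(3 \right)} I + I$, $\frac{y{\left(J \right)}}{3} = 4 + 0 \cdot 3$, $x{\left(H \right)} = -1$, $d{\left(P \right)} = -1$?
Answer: $\frac{1}{31329} \approx 3.1919 \cdot 10^{-5}$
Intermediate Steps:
$y{\left(J \right)} = 12$ ($y{\left(J \right)} = 3 \left(4 + 0 \cdot 3\right) = 3 \left(4 + 0\right) = 3 \cdot 4 = 12$)
$F{\left(I,t \right)} = 0$ ($F{\left(I,t \right)} = - I + I = 0$)
$O = 31329$
$E{\left(f \right)} = - 4 f$ ($E{\left(f \right)} = - \frac{12 f}{3} = - 4 f$)
$\frac{1}{E{\left(F{\left(6,3 \right)} \right)} + O} = \frac{1}{\left(-4\right) 0 + 31329} = \frac{1}{0 + 31329} = \frac{1}{31329}$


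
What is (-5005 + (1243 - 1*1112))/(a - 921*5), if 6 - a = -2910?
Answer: 4874/1689 ≈ 2.8857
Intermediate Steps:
a = 2916 (a = 6 - 1*(-2910) = 6 + 2910 = 2916)
(-5005 + (1243 - 1*1112))/(a - 921*5) = (-5005 + (1243 - 1*1112))/(2916 - 921*5) = (-5005 + (1243 - 1112))/(2916 - 4605) = (-5005 + 131)/(-1689) = -4874*(-1/1689) = 4874/1689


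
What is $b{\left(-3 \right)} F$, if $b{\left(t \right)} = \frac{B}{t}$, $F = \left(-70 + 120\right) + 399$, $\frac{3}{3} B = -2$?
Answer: $\frac{898}{3} \approx 299.33$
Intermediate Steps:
$B = -2$
$F = 449$ ($F = 50 + 399 = 449$)
$b{\left(t \right)} = - \frac{2}{t}$
$b{\left(-3 \right)} F = - \frac{2}{-3} \cdot 449 = \left(-2\right) \left(- \frac{1}{3}\right) 449 = \frac{2}{3} \cdot 449 = \frac{898}{3}$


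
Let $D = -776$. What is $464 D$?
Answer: $-360064$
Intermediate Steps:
$464 D = 464 \left(-776\right) = -360064$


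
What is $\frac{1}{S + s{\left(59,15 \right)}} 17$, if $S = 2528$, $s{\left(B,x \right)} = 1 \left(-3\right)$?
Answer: $\frac{17}{2525} \approx 0.0067327$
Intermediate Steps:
$s{\left(B,x \right)} = -3$
$\frac{1}{S + s{\left(59,15 \right)}} 17 = \frac{1}{2528 - 3} \cdot 17 = \frac{1}{2525} \cdot 17 = \frac{17}{2525}$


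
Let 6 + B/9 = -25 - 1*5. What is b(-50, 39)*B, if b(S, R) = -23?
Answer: 7452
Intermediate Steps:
B = -324 (B = -54 + 9*(-25 - 1*5) = -54 + 9*(-25 - 5) = -54 + 9*(-30) = -54 - 270 = -324)
b(-50, 39)*B = -23*(-324) = 7452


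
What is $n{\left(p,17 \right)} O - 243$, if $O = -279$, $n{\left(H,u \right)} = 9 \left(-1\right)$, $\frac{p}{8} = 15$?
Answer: $2268$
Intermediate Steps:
$p = 120$ ($p = 8 \cdot 15 = 120$)
$n{\left(H,u \right)} = -9$
$n{\left(p,17 \right)} O - 243 = \left(-9\right) \left(-279\right) - 243 = 2511 - 243 = 2268$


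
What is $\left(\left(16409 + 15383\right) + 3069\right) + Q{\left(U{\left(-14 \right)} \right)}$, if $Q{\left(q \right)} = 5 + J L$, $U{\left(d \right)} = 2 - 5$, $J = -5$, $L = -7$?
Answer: $34901$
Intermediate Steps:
$U{\left(d \right)} = -3$ ($U{\left(d \right)} = 2 - 5 = -3$)
$Q{\left(q \right)} = 40$ ($Q{\left(q \right)} = 5 - -35 = 5 + 35 = 40$)
$\left(\left(16409 + 15383\right) + 3069\right) + Q{\left(U{\left(-14 \right)} \right)} = \left(\left(16409 + 15383\right) + 3069\right) + 40 = \left(31792 + 3069\right) + 40 = 34861 + 40 = 34901$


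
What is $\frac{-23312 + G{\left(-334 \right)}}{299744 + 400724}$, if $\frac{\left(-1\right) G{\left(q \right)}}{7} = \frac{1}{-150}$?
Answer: $- \frac{3496793}{105070200} \approx -0.033281$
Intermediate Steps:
$G{\left(q \right)} = \frac{7}{150}$ ($G{\left(q \right)} = - \frac{7}{-150} = \left(-7\right) \left(- \frac{1}{150}\right) = \frac{7}{150}$)
$\frac{-23312 + G{\left(-334 \right)}}{299744 + 400724} = \frac{-23312 + \frac{7}{150}}{299744 + 400724} = - \frac{3496793}{150 \cdot 700468} = \left(- \frac{3496793}{150}\right) \frac{1}{700468} = - \frac{3496793}{105070200}$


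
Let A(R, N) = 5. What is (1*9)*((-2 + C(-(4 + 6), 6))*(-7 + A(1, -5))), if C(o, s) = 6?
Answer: -72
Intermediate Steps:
(1*9)*((-2 + C(-(4 + 6), 6))*(-7 + A(1, -5))) = (1*9)*((-2 + 6)*(-7 + 5)) = 9*(4*(-2)) = 9*(-8) = -72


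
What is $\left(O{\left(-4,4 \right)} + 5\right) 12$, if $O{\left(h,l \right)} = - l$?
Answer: $12$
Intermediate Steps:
$\left(O{\left(-4,4 \right)} + 5\right) 12 = \left(\left(-1\right) 4 + 5\right) 12 = \left(-4 + 5\right) 12 = 1 \cdot 12 = 12$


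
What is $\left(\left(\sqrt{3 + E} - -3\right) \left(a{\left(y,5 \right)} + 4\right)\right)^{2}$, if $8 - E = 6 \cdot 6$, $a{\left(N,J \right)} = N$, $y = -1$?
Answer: $-144 + 270 i \approx -144.0 + 270.0 i$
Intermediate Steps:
$E = -28$ ($E = 8 - 6 \cdot 6 = 8 - 36 = -28$)
$\left(\left(\sqrt{3 + E} - -3\right) \left(a{\left(y,5 \right)} + 4\right)\right)^{2} = \left(\left(\sqrt{3 - 28} - -3\right) \left(-1 + 4\right)\right)^{2} = \left(\left(\sqrt{-25} + 3\right) 3\right)^{2} = \left(\left(5 i + 3\right) 3\right)^{2} = \left(\left(3 + 5 i\right) 3\right)^{2} = \left(9 + 15 i\right)^{2}$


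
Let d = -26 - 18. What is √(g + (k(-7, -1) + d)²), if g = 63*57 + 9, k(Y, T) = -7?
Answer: 3*√689 ≈ 78.746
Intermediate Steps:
d = -44
g = 3600 (g = 3591 + 9 = 3600)
√(g + (k(-7, -1) + d)²) = √(3600 + (-7 - 44)²) = √(3600 + (-51)²) = √(3600 + 2601) = √6201 = 3*√689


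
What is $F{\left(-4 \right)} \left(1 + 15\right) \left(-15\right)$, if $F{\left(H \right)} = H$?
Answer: $960$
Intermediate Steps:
$F{\left(-4 \right)} \left(1 + 15\right) \left(-15\right) = - 4 \left(1 + 15\right) \left(-15\right) = \left(-4\right) 16 \left(-15\right) = \left(-64\right) \left(-15\right) = 960$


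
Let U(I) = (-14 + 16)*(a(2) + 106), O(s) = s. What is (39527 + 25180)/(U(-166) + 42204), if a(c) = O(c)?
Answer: 21569/14140 ≈ 1.5254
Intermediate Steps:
a(c) = c
U(I) = 216 (U(I) = (-14 + 16)*(2 + 106) = 2*108 = 216)
(39527 + 25180)/(U(-166) + 42204) = (39527 + 25180)/(216 + 42204) = 64707/42420 = 64707*(1/42420) = 21569/14140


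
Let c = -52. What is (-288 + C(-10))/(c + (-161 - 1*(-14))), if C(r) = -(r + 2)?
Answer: 280/199 ≈ 1.4070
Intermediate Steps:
C(r) = -2 - r (C(r) = -(2 + r) = -2 - r)
(-288 + C(-10))/(c + (-161 - 1*(-14))) = (-288 + (-2 - 1*(-10)))/(-52 + (-161 - 1*(-14))) = (-288 + (-2 + 10))/(-52 + (-161 + 14)) = (-288 + 8)/(-52 - 147) = -280/(-199) = -280*(-1/199) = 280/199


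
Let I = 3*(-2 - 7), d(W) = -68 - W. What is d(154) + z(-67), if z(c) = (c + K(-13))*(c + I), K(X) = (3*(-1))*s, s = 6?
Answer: 7768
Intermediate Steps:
K(X) = -18 (K(X) = (3*(-1))*6 = -3*6 = -18)
I = -27 (I = 3*(-9) = -27)
z(c) = (-27 + c)*(-18 + c) (z(c) = (c - 18)*(c - 27) = (-18 + c)*(-27 + c) = (-27 + c)*(-18 + c))
d(154) + z(-67) = (-68 - 1*154) + (486 + (-67)**2 - 45*(-67)) = (-68 - 154) + (486 + 4489 + 3015) = -222 + 7990 = 7768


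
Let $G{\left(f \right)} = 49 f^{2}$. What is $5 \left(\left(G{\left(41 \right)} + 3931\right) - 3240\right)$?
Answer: $415300$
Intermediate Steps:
$5 \left(\left(G{\left(41 \right)} + 3931\right) - 3240\right) = 5 \left(\left(49 \cdot 41^{2} + 3931\right) - 3240\right) = 5 \left(\left(49 \cdot 1681 + 3931\right) - 3240\right) = 5 \left(\left(82369 + 3931\right) - 3240\right) = 5 \left(86300 - 3240\right) = 5 \cdot 83060 = 415300$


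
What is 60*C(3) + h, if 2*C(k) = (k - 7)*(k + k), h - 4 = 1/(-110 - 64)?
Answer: -124585/174 ≈ -716.01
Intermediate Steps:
h = 695/174 (h = 4 + 1/(-110 - 64) = 4 + 1/(-174) = 4 - 1/174 = 695/174 ≈ 3.9943)
C(k) = k*(-7 + k) (C(k) = ((k - 7)*(k + k))/2 = ((-7 + k)*(2*k))/2 = (2*k*(-7 + k))/2 = k*(-7 + k))
60*C(3) + h = 60*(3*(-7 + 3)) + 695/174 = 60*(3*(-4)) + 695/174 = 60*(-12) + 695/174 = -720 + 695/174 = -124585/174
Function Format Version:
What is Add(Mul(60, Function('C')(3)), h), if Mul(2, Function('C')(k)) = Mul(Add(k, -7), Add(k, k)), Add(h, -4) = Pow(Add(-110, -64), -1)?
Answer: Rational(-124585, 174) ≈ -716.01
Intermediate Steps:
h = Rational(695, 174) (h = Add(4, Pow(Add(-110, -64), -1)) = Add(4, Pow(-174, -1)) = Add(4, Rational(-1, 174)) = Rational(695, 174) ≈ 3.9943)
Function('C')(k) = Mul(k, Add(-7, k)) (Function('C')(k) = Mul(Rational(1, 2), Mul(Add(k, -7), Add(k, k))) = Mul(Rational(1, 2), Mul(Add(-7, k), Mul(2, k))) = Mul(Rational(1, 2), Mul(2, k, Add(-7, k))) = Mul(k, Add(-7, k)))
Add(Mul(60, Function('C')(3)), h) = Add(Mul(60, Mul(3, Add(-7, 3))), Rational(695, 174)) = Add(Mul(60, Mul(3, -4)), Rational(695, 174)) = Add(Mul(60, -12), Rational(695, 174)) = Add(-720, Rational(695, 174)) = Rational(-124585, 174)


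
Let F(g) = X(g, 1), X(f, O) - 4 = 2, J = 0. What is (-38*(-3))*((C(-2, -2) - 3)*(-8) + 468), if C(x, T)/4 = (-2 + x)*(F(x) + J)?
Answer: 143640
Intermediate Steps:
X(f, O) = 6 (X(f, O) = 4 + 2 = 6)
F(g) = 6
C(x, T) = -48 + 24*x (C(x, T) = 4*((-2 + x)*(6 + 0)) = 4*((-2 + x)*6) = 4*(-12 + 6*x) = -48 + 24*x)
(-38*(-3))*((C(-2, -2) - 3)*(-8) + 468) = (-38*(-3))*(((-48 + 24*(-2)) - 3)*(-8) + 468) = 114*(((-48 - 48) - 3)*(-8) + 468) = 114*((-96 - 3)*(-8) + 468) = 114*(-99*(-8) + 468) = 114*(792 + 468) = 114*1260 = 143640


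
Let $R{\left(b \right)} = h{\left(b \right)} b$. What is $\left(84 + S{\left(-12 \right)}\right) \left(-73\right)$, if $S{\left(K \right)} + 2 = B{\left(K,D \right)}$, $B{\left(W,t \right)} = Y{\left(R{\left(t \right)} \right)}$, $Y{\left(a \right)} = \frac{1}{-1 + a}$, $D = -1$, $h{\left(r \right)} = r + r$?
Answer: $-6059$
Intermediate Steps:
$h{\left(r \right)} = 2 r$
$R{\left(b \right)} = 2 b^{2}$ ($R{\left(b \right)} = 2 b b = 2 b^{2}$)
$B{\left(W,t \right)} = \frac{1}{-1 + 2 t^{2}}$
$S{\left(K \right)} = -1$ ($S{\left(K \right)} = -2 + \frac{1}{-1 + 2 \left(-1\right)^{2}} = -2 + \frac{1}{-1 + 2 \cdot 1} = -2 + \frac{1}{-1 + 2} = -2 + 1^{-1} = -2 + 1 = -1$)
$\left(84 + S{\left(-12 \right)}\right) \left(-73\right) = \left(84 - 1\right) \left(-73\right) = 83 \left(-73\right) = -6059$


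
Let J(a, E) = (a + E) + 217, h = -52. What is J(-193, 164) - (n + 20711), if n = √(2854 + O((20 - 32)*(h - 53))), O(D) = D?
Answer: -20523 - 11*√34 ≈ -20587.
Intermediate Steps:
J(a, E) = 217 + E + a (J(a, E) = (E + a) + 217 = 217 + E + a)
n = 11*√34 (n = √(2854 + (20 - 32)*(-52 - 53)) = √(2854 - 12*(-105)) = √(2854 + 1260) = √4114 = 11*√34 ≈ 64.141)
J(-193, 164) - (n + 20711) = (217 + 164 - 193) - (11*√34 + 20711) = 188 - (20711 + 11*√34) = 188 + (-20711 - 11*√34) = -20523 - 11*√34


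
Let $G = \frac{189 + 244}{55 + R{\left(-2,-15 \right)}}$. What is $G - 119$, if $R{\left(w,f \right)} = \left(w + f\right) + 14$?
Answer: $- \frac{5755}{52} \approx -110.67$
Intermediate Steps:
$R{\left(w,f \right)} = 14 + f + w$ ($R{\left(w,f \right)} = \left(f + w\right) + 14 = 14 + f + w$)
$G = \frac{433}{52}$ ($G = \frac{189 + 244}{55 - 3} = \frac{433}{55 - 3} = \frac{433}{52} \approx 8.3269$)
$G - 119 = \frac{433}{52} - 119 = - \frac{5755}{52}$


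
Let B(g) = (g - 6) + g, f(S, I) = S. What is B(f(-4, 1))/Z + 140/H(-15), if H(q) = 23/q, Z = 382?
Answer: -401261/4393 ≈ -91.341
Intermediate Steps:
B(g) = -6 + 2*g (B(g) = (-6 + g) + g = -6 + 2*g)
B(f(-4, 1))/Z + 140/H(-15) = (-6 + 2*(-4))/382 + 140/((23/(-15))) = (-6 - 8)*(1/382) + 140/((23*(-1/15))) = -14*1/382 + 140/(-23/15) = -7/191 + 140*(-15/23) = -7/191 - 2100/23 = -401261/4393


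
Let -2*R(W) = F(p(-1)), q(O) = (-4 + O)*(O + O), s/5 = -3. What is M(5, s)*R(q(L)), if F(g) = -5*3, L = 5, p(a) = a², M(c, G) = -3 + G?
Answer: -135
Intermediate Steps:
s = -15 (s = 5*(-3) = -15)
F(g) = -15
q(O) = 2*O*(-4 + O) (q(O) = (-4 + O)*(2*O) = 2*O*(-4 + O))
R(W) = 15/2 (R(W) = -½*(-15) = 15/2)
M(5, s)*R(q(L)) = (-3 - 15)*(15/2) = -18*15/2 = -135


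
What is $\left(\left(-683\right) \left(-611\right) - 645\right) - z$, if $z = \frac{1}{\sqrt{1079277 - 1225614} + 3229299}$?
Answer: $\frac{1448389659516835895}{3476124059246} + \frac{i \sqrt{146337}}{10428372177738} \approx 4.1667 \cdot 10^{5} + 3.6683 \cdot 10^{-11} i$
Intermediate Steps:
$z = \frac{1}{3229299 + i \sqrt{146337}}$ ($z = \frac{1}{\sqrt{-146337} + 3229299} = \frac{1}{i \sqrt{146337} + 3229299} = \frac{1}{3229299 + i \sqrt{146337}} \approx 3.0966 \cdot 10^{-7} - 3.7 \cdot 10^{-11} i$)
$\left(\left(-683\right) \left(-611\right) - 645\right) - z = \left(\left(-683\right) \left(-611\right) - 645\right) - \left(\frac{1076433}{3476124059246} - \frac{i \sqrt{146337}}{10428372177738}\right) = \left(417313 - 645\right) - \left(\frac{1076433}{3476124059246} - \frac{i \sqrt{146337}}{10428372177738}\right) = 416668 - \left(\frac{1076433}{3476124059246} - \frac{i \sqrt{146337}}{10428372177738}\right) = \frac{1448389659516835895}{3476124059246} + \frac{i \sqrt{146337}}{10428372177738}$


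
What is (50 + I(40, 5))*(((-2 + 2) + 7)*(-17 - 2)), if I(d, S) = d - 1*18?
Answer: -9576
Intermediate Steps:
I(d, S) = -18 + d (I(d, S) = d - 18 = -18 + d)
(50 + I(40, 5))*(((-2 + 2) + 7)*(-17 - 2)) = (50 + (-18 + 40))*(((-2 + 2) + 7)*(-17 - 2)) = (50 + 22)*((0 + 7)*(-19)) = 72*(7*(-19)) = 72*(-133) = -9576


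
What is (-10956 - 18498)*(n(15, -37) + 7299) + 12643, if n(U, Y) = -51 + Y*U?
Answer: -197122979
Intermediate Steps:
n(U, Y) = -51 + U*Y
(-10956 - 18498)*(n(15, -37) + 7299) + 12643 = (-10956 - 18498)*((-51 + 15*(-37)) + 7299) + 12643 = -29454*((-51 - 555) + 7299) + 12643 = -29454*(-606 + 7299) + 12643 = -29454*6693 + 12643 = -197135622 + 12643 = -197122979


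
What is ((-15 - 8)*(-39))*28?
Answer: 25116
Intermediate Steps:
((-15 - 8)*(-39))*28 = -23*(-39)*28 = 897*28 = 25116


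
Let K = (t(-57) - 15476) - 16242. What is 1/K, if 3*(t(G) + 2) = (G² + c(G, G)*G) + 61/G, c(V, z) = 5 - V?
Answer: -171/5440426 ≈ -3.1431e-5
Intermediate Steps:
t(G) = -2 + G²/3 + 61/(3*G) + G*(5 - G)/3 (t(G) = -2 + ((G² + (5 - G)*G) + 61/G)/3 = -2 + ((G² + G*(5 - G)) + 61/G)/3 = -2 + (G² + 61/G + G*(5 - G))/3 = -2 + (G²/3 + 61/(3*G) + G*(5 - G)/3) = -2 + G²/3 + 61/(3*G) + G*(5 - G)/3)
K = -5440426/171 (K = ((-2 + (5/3)*(-57) + (61/3)/(-57)) - 15476) - 16242 = ((-2 - 95 + (61/3)*(-1/57)) - 15476) - 16242 = ((-2 - 95 - 61/171) - 15476) - 16242 = (-16648/171 - 15476) - 16242 = -2663044/171 - 16242 = -5440426/171 ≈ -31815.)
1/K = 1/(-5440426/171) = -171/5440426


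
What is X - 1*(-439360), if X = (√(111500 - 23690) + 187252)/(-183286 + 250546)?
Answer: 7387885213/16815 + √87810/67260 ≈ 4.3936e+5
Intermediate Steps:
X = 46813/16815 + √87810/67260 (X = (√87810 + 187252)/67260 = (187252 + √87810)*(1/67260) = 46813/16815 + √87810/67260 ≈ 2.7884)
X - 1*(-439360) = (46813/16815 + √87810/67260) - 1*(-439360) = (46813/16815 + √87810/67260) + 439360 = 7387885213/16815 + √87810/67260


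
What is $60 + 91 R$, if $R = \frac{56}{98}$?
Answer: $112$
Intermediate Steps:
$R = \frac{4}{7}$ ($R = 56 \cdot \frac{1}{98} = \frac{4}{7} \approx 0.57143$)
$60 + 91 R = 60 + 91 \cdot \frac{4}{7} = 60 + 52 = 112$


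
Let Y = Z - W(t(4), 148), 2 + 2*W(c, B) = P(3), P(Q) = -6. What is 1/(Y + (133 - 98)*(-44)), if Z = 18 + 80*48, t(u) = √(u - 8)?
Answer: 1/2322 ≈ 0.00043066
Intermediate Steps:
t(u) = √(-8 + u)
W(c, B) = -4 (W(c, B) = -1 + (½)*(-6) = -1 - 3 = -4)
Z = 3858 (Z = 18 + 3840 = 3858)
Y = 3862 (Y = 3858 - 1*(-4) = 3858 + 4 = 3862)
1/(Y + (133 - 98)*(-44)) = 1/(3862 + (133 - 98)*(-44)) = 1/(3862 + 35*(-44)) = 1/(3862 - 1540) = 1/2322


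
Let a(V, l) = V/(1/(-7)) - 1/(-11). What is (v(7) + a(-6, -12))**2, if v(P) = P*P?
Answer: 1004004/121 ≈ 8297.5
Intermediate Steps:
v(P) = P**2
a(V, l) = 1/11 - 7*V (a(V, l) = V/(-1/7) - 1*(-1/11) = V*(-7) + 1/11 = -7*V + 1/11 = 1/11 - 7*V)
(v(7) + a(-6, -12))**2 = (7**2 + (1/11 - 7*(-6)))**2 = (49 + (1/11 + 42))**2 = (49 + 463/11)**2 = (1002/11)**2 = 1004004/121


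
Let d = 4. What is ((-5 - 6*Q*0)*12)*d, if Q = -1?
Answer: -240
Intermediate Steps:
((-5 - 6*Q*0)*12)*d = ((-5 - 6*(-1)*0)*12)*4 = ((-5 - (-6)*0)*12)*4 = ((-5 - 1*0)*12)*4 = ((-5 + 0)*12)*4 = -5*12*4 = -60*4 = -240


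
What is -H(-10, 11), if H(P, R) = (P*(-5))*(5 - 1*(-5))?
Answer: -500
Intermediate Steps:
H(P, R) = -50*P (H(P, R) = (-5*P)*(5 + 5) = -5*P*10 = -50*P)
-H(-10, 11) = -(-50)*(-10) = -1*500 = -500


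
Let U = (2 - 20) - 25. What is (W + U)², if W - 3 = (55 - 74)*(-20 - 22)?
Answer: 574564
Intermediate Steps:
W = 801 (W = 3 + (55 - 74)*(-20 - 22) = 3 - 19*(-42) = 3 + 798 = 801)
U = -43 (U = -18 - 25 = -43)
(W + U)² = (801 - 43)² = 758² = 574564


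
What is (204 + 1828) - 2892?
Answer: -860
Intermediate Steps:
(204 + 1828) - 2892 = 2032 - 2892 = -860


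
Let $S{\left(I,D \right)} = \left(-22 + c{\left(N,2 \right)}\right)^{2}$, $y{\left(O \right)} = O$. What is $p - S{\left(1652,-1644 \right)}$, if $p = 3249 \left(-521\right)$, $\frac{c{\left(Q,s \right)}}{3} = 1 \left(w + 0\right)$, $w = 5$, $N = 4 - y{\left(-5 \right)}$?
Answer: $-1692778$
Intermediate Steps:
$N = 9$ ($N = 4 - -5 = 4 + 5 = 9$)
$c{\left(Q,s \right)} = 15$ ($c{\left(Q,s \right)} = 3 \cdot 1 \left(5 + 0\right) = 3 \cdot 1 \cdot 5 = 3 \cdot 5 = 15$)
$p = -1692729$
$S{\left(I,D \right)} = 49$ ($S{\left(I,D \right)} = \left(-22 + 15\right)^{2} = \left(-7\right)^{2} = 49$)
$p - S{\left(1652,-1644 \right)} = -1692729 - 49 = -1692778$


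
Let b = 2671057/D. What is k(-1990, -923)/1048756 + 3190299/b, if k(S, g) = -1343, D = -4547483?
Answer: -895010250192565459/164781591476 ≈ -5.4315e+6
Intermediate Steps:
b = -157121/267499 (b = 2671057/(-4547483) = 2671057*(-1/4547483) = -157121/267499 ≈ -0.58737)
k(-1990, -923)/1048756 + 3190299/b = -1343/1048756 + 3190299/(-157121/267499) = -1343*1/1048756 + 3190299*(-267499/157121) = -1343/1048756 - 853401792201/157121 = -895010250192565459/164781591476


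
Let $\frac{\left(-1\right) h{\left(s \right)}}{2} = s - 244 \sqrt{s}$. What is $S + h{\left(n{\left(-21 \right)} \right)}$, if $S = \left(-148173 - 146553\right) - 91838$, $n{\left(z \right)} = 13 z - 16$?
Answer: $-385986 + 8296 i \approx -3.8599 \cdot 10^{5} + 8296.0 i$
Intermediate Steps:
$n{\left(z \right)} = -16 + 13 z$
$h{\left(s \right)} = - 2 s + 488 \sqrt{s}$ ($h{\left(s \right)} = - 2 \left(s - 244 \sqrt{s}\right) = - 2 s + 488 \sqrt{s}$)
$S = -386564$ ($S = -294726 - 91838 = -386564$)
$S + h{\left(n{\left(-21 \right)} \right)} = -386564 - \left(- 488 \sqrt{-16 + 13 \left(-21\right)} + 2 \left(-16 + 13 \left(-21\right)\right)\right) = -386564 - \left(- 488 \sqrt{-16 - 273} + 2 \left(-16 - 273\right)\right) = -386564 + \left(\left(-2\right) \left(-289\right) + 488 \sqrt{-289}\right) = -386564 + \left(578 + 488 \cdot 17 i\right) = -386564 + \left(578 + 8296 i\right) = -385986 + 8296 i$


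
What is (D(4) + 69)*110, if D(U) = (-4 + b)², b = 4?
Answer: 7590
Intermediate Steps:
D(U) = 0 (D(U) = (-4 + 4)² = 0² = 0)
(D(4) + 69)*110 = (0 + 69)*110 = 69*110 = 7590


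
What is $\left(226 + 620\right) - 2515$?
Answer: $-1669$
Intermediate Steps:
$\left(226 + 620\right) - 2515 = 846 - 2515 = -1669$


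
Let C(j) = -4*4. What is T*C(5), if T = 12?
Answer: -192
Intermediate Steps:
C(j) = -16
T*C(5) = 12*(-16) = -192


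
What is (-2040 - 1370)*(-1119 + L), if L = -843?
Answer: 6690420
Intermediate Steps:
(-2040 - 1370)*(-1119 + L) = (-2040 - 1370)*(-1119 - 843) = -3410*(-1962) = 6690420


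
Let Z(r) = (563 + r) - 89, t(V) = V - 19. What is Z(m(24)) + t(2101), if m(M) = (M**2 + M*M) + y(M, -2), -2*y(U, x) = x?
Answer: 3709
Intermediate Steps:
y(U, x) = -x/2
t(V) = -19 + V
m(M) = 1 + 2*M**2 (m(M) = (M**2 + M*M) - 1/2*(-2) = (M**2 + M**2) + 1 = 2*M**2 + 1 = 1 + 2*M**2)
Z(r) = 474 + r
Z(m(24)) + t(2101) = (474 + (1 + 2*24**2)) + (-19 + 2101) = (474 + (1 + 2*576)) + 2082 = (474 + (1 + 1152)) + 2082 = (474 + 1153) + 2082 = 1627 + 2082 = 3709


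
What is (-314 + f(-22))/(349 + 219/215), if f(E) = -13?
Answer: -70305/75254 ≈ -0.93424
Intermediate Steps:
(-314 + f(-22))/(349 + 219/215) = (-314 - 13)/(349 + 219/215) = -327/(349 + 219*(1/215)) = -327/(349 + 219/215) = -327/75254/215 = -327*215/75254 = -70305/75254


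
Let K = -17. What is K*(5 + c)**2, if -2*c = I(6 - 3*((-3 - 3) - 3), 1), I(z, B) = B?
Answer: -1377/4 ≈ -344.25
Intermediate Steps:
c = -1/2 (c = -1/2*1 = -1/2 ≈ -0.50000)
K*(5 + c)**2 = -17*(5 - 1/2)**2 = -17*(9/2)**2 = -17*81/4 = -1377/4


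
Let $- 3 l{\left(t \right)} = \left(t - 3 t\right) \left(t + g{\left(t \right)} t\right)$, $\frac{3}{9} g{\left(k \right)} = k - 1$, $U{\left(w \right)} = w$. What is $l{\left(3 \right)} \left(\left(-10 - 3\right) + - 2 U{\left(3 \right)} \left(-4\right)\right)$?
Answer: $462$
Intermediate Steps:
$g{\left(k \right)} = -3 + 3 k$ ($g{\left(k \right)} = 3 \left(k - 1\right) = 3 \left(-1 + k\right) = -3 + 3 k$)
$l{\left(t \right)} = \frac{2 t \left(t + t \left(-3 + 3 t\right)\right)}{3}$ ($l{\left(t \right)} = - \frac{\left(t - 3 t\right) \left(t + \left(-3 + 3 t\right) t\right)}{3} = - \frac{- 2 t \left(t + t \left(-3 + 3 t\right)\right)}{3} = - \frac{\left(-2\right) t \left(t + t \left(-3 + 3 t\right)\right)}{3} = \frac{2 t \left(t + t \left(-3 + 3 t\right)\right)}{3}$)
$l{\left(3 \right)} \left(\left(-10 - 3\right) + - 2 U{\left(3 \right)} \left(-4\right)\right) = 3^{2} \left(- \frac{4}{3} + 2 \cdot 3\right) \left(\left(-10 - 3\right) + \left(-2\right) 3 \left(-4\right)\right) = 9 \left(- \frac{4}{3} + 6\right) \left(-13 - -24\right) = 9 \cdot \frac{14}{3} \left(-13 + 24\right) = 42 \cdot 11 = 462$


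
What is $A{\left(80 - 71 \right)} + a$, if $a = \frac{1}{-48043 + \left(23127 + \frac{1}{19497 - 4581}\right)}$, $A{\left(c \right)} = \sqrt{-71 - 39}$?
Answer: $- \frac{14916}{371647055} + i \sqrt{110} \approx -4.0135 \cdot 10^{-5} + 10.488 i$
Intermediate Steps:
$A{\left(c \right)} = i \sqrt{110}$ ($A{\left(c \right)} = \sqrt{-110} = i \sqrt{110}$)
$a = - \frac{14916}{371647055}$ ($a = \frac{1}{-48043 + \left(23127 + \frac{1}{14916}\right)} = \frac{1}{-48043 + \frac{344962333}{14916}} = \frac{1}{- \frac{371647055}{14916}} = - \frac{14916}{371647055} \approx -4.0135 \cdot 10^{-5}$)
$A{\left(80 - 71 \right)} + a = i \sqrt{110} - \frac{14916}{371647055} = - \frac{14916}{371647055} + i \sqrt{110}$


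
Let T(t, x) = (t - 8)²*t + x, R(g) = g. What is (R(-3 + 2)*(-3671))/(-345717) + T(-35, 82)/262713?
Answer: -7769715428/30274783407 ≈ -0.25664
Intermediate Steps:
T(t, x) = x + t*(-8 + t)² (T(t, x) = (-8 + t)²*t + x = t*(-8 + t)² + x = x + t*(-8 + t)²)
(R(-3 + 2)*(-3671))/(-345717) + T(-35, 82)/262713 = ((-3 + 2)*(-3671))/(-345717) + (82 - 35*(-8 - 35)²)/262713 = -1*(-3671)*(-1/345717) + (82 - 35*(-43)²)*(1/262713) = 3671*(-1/345717) + (82 - 35*1849)*(1/262713) = -3671/345717 + (82 - 64715)*(1/262713) = -3671/345717 - 64633*1/262713 = -3671/345717 - 64633/262713 = -7769715428/30274783407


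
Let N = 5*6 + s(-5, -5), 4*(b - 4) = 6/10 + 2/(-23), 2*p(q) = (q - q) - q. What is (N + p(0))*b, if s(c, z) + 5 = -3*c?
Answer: 3798/23 ≈ 165.13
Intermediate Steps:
s(c, z) = -5 - 3*c
p(q) = -q/2 (p(q) = ((q - q) - q)/2 = (0 - q)/2 = (-q)/2 = -q/2)
b = 1899/460 (b = 4 + (6/10 + 2/(-23))/4 = 4 + (6*(⅒) + 2*(-1/23))/4 = 4 + (⅗ - 2/23)/4 = 4 + (¼)*(59/115) = 4 + 59/460 = 1899/460 ≈ 4.1283)
N = 40 (N = 5*6 + (-5 - 3*(-5)) = 30 + (-5 + 15) = 30 + 10 = 40)
(N + p(0))*b = (40 - ½*0)*(1899/460) = (40 + 0)*(1899/460) = 40*(1899/460) = 3798/23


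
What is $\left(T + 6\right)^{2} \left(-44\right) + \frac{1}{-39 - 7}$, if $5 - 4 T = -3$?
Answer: $- \frac{129537}{46} \approx -2816.0$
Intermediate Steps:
$T = 2$ ($T = \frac{5}{4} - - \frac{3}{4} = \frac{5}{4} + \frac{3}{4} = 2$)
$\left(T + 6\right)^{2} \left(-44\right) + \frac{1}{-39 - 7} = \left(2 + 6\right)^{2} \left(-44\right) + \frac{1}{-39 - 7} = 8^{2} \left(-44\right) + \frac{1}{-46} = 64 \left(-44\right) - \frac{1}{46} = -2816 - \frac{1}{46} = - \frac{129537}{46}$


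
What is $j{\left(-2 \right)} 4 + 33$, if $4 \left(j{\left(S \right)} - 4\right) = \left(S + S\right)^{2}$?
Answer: $65$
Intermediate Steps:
$j{\left(S \right)} = 4 + S^{2}$ ($j{\left(S \right)} = 4 + \frac{\left(S + S\right)^{2}}{4} = 4 + \frac{\left(2 S\right)^{2}}{4} = 4 + \frac{4 S^{2}}{4} = 4 + S^{2}$)
$j{\left(-2 \right)} 4 + 33 = \left(4 + \left(-2\right)^{2}\right) 4 + 33 = \left(4 + 4\right) 4 + 33 = 8 \cdot 4 + 33 = 32 + 33 = 65$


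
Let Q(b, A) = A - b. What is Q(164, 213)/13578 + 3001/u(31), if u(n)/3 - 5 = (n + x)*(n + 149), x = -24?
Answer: 13644511/17176170 ≈ 0.79439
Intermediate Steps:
u(n) = 15 + 3*(-24 + n)*(149 + n) (u(n) = 15 + 3*((n - 24)*(n + 149)) = 15 + 3*((-24 + n)*(149 + n)) = 15 + 3*(-24 + n)*(149 + n))
Q(164, 213)/13578 + 3001/u(31) = (213 - 1*164)/13578 + 3001/(-10713 + 3*31² + 375*31) = (213 - 164)*(1/13578) + 3001/(-10713 + 3*961 + 11625) = 49*(1/13578) + 3001/(-10713 + 2883 + 11625) = 49/13578 + 3001/3795 = 13644511/17176170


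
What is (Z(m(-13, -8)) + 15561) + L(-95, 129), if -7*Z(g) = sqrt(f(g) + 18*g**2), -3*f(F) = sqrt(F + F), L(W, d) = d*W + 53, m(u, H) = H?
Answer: 3359 - 2*sqrt(2592 - 3*I)/21 ≈ 3354.2 + 0.002806*I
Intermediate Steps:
L(W, d) = 53 + W*d (L(W, d) = W*d + 53 = 53 + W*d)
f(F) = -sqrt(2)*sqrt(F)/3 (f(F) = -sqrt(F + F)/3 = -sqrt(2)*sqrt(F)/3)
Z(g) = -sqrt(18*g**2 - sqrt(2)*sqrt(g)/3)/7 (Z(g) = -sqrt(-sqrt(2)*sqrt(g)/3 + 18*g**2)/7 = -sqrt(18*g**2 - sqrt(2)*sqrt(g)/3)/7)
(Z(m(-13, -8)) + 15561) + L(-95, 129) = (-sqrt(162*(-8)**2 - 3*sqrt(2)*sqrt(-8))/21 + 15561) + (53 - 95*129) = (-sqrt(162*64 - 3*sqrt(2)*2*I*sqrt(2))/21 + 15561) + (53 - 12255) = (-sqrt(10368 - 12*I)/21 + 15561) - 12202 = (15561 - sqrt(10368 - 12*I)/21) - 12202 = 3359 - sqrt(10368 - 12*I)/21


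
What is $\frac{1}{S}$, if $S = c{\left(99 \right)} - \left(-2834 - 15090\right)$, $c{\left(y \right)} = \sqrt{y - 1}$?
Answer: $\frac{8962}{160634839} - \frac{7 \sqrt{2}}{321269678} \approx 5.576 \cdot 10^{-5}$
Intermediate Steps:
$c{\left(y \right)} = \sqrt{-1 + y}$
$S = 17924 + 7 \sqrt{2}$ ($S = \sqrt{-1 + 99} - \left(-2834 - 15090\right) = \sqrt{98} - -17924 = 7 \sqrt{2} + 17924 = 17924 + 7 \sqrt{2} \approx 17934.0$)
$\frac{1}{S} = \frac{1}{17924 + 7 \sqrt{2}}$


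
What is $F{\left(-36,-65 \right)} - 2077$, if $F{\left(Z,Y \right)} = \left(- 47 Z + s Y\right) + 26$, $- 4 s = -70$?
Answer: $- \frac{2993}{2} \approx -1496.5$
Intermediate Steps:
$s = \frac{35}{2}$ ($s = \left(- \frac{1}{4}\right) \left(-70\right) = \frac{35}{2} \approx 17.5$)
$F{\left(Z,Y \right)} = 26 - 47 Z + \frac{35 Y}{2}$ ($F{\left(Z,Y \right)} = \left(- 47 Z + \frac{35 Y}{2}\right) + 26 = 26 - 47 Z + \frac{35 Y}{2}$)
$F{\left(-36,-65 \right)} - 2077 = \left(26 - -1692 + \frac{35}{2} \left(-65\right)\right) - 2077 = \left(26 + 1692 - \frac{2275}{2}\right) - 2077 = \frac{1161}{2} - 2077 = - \frac{2993}{2}$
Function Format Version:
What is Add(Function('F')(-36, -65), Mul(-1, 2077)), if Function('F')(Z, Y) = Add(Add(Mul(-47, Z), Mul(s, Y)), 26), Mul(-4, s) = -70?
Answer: Rational(-2993, 2) ≈ -1496.5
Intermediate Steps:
s = Rational(35, 2) (s = Mul(Rational(-1, 4), -70) = Rational(35, 2) ≈ 17.500)
Function('F')(Z, Y) = Add(26, Mul(-47, Z), Mul(Rational(35, 2), Y)) (Function('F')(Z, Y) = Add(Add(Mul(-47, Z), Mul(Rational(35, 2), Y)), 26) = Add(26, Mul(-47, Z), Mul(Rational(35, 2), Y)))
Add(Function('F')(-36, -65), Mul(-1, 2077)) = Add(Add(26, Mul(-47, -36), Mul(Rational(35, 2), -65)), Mul(-1, 2077)) = Add(Add(26, 1692, Rational(-2275, 2)), -2077) = Add(Rational(1161, 2), -2077) = Rational(-2993, 2)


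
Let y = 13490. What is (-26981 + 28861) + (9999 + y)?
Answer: 25369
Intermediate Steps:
(-26981 + 28861) + (9999 + y) = (-26981 + 28861) + (9999 + 13490) = 1880 + 23489 = 25369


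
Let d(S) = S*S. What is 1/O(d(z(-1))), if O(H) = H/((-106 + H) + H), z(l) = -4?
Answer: -37/8 ≈ -4.6250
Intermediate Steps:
d(S) = S**2
O(H) = H/(-106 + 2*H)
1/O(d(z(-1))) = 1/((1/2)*(-4)**2/(-53 + (-4)**2)) = 1/((1/2)*16/(-53 + 16)) = 1/((1/2)*16/(-37)) = 1/((1/2)*16*(-1/37)) = 1/(-8/37) = -37/8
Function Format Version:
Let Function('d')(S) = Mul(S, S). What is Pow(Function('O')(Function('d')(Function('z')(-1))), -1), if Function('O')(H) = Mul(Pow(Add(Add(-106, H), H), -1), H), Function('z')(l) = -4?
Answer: Rational(-37, 8) ≈ -4.6250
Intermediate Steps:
Function('d')(S) = Pow(S, 2)
Function('O')(H) = Mul(H, Pow(Add(-106, Mul(2, H)), -1)) (Function('O')(H) = Mul(Pow(Add(-106, Mul(2, H)), -1), H) = Mul(H, Pow(Add(-106, Mul(2, H)), -1)))
Pow(Function('O')(Function('d')(Function('z')(-1))), -1) = Pow(Mul(Rational(1, 2), Pow(-4, 2), Pow(Add(-53, Pow(-4, 2)), -1)), -1) = Pow(Mul(Rational(1, 2), 16, Pow(Add(-53, 16), -1)), -1) = Pow(Mul(Rational(1, 2), 16, Pow(-37, -1)), -1) = Pow(Mul(Rational(1, 2), 16, Rational(-1, 37)), -1) = Pow(Rational(-8, 37), -1) = Rational(-37, 8)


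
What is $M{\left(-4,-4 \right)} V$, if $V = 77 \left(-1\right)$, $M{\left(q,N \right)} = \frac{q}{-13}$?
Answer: $- \frac{308}{13} \approx -23.692$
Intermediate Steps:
$M{\left(q,N \right)} = - \frac{q}{13}$ ($M{\left(q,N \right)} = q \left(- \frac{1}{13}\right) = - \frac{q}{13}$)
$V = -77$
$M{\left(-4,-4 \right)} V = \left(- \frac{1}{13}\right) \left(-4\right) \left(-77\right) = \frac{4}{13} \left(-77\right) = - \frac{308}{13}$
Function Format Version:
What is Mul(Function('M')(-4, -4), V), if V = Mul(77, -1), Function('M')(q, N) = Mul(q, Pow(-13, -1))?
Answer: Rational(-308, 13) ≈ -23.692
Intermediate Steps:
Function('M')(q, N) = Mul(Rational(-1, 13), q) (Function('M')(q, N) = Mul(q, Rational(-1, 13)) = Mul(Rational(-1, 13), q))
V = -77
Mul(Function('M')(-4, -4), V) = Mul(Mul(Rational(-1, 13), -4), -77) = Mul(Rational(4, 13), -77) = Rational(-308, 13)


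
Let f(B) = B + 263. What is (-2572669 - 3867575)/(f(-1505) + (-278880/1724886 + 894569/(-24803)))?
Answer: 45921459420383292/9114270357935 ≈ 5038.4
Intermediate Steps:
f(B) = 263 + B
(-2572669 - 3867575)/(f(-1505) + (-278880/1724886 + 894569/(-24803))) = (-2572669 - 3867575)/((263 - 1505) + (-278880/1724886 + 894569/(-24803))) = -6440244/(-1242 + (-278880*1/1724886 + 894569*(-1/24803))) = -6440244/(-1242 + (-46480/287481 - 894569/24803)) = -6440244/(-1242 - 258324434129/7130391243) = -6440244/(-9114270357935/7130391243) = -6440244*(-7130391243/9114270357935) = 45921459420383292/9114270357935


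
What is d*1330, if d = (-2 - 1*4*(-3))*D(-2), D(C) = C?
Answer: -26600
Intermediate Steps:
d = -20 (d = (-2 - 1*4*(-3))*(-2) = (-2 - 4*(-3))*(-2) = (-2 + 12)*(-2) = 10*(-2) = -20)
d*1330 = -20*1330 = -26600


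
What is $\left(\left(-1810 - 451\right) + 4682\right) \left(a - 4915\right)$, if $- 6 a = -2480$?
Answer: $-10898535$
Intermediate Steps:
$a = \frac{1240}{3}$ ($a = \left(- \frac{1}{6}\right) \left(-2480\right) = \frac{1240}{3} \approx 413.33$)
$\left(\left(-1810 - 451\right) + 4682\right) \left(a - 4915\right) = \left(\left(-1810 - 451\right) + 4682\right) \left(\frac{1240}{3} - 4915\right) = \left(\left(-1810 - 451\right) + 4682\right) \left(- \frac{13505}{3}\right) = \left(-2261 + 4682\right) \left(- \frac{13505}{3}\right) = 2421 \left(- \frac{13505}{3}\right) = -10898535$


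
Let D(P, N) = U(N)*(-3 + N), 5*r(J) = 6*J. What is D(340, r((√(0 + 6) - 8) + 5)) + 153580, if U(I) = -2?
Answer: 767966/5 - 12*√6/5 ≈ 1.5359e+5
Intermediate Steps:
r(J) = 6*J/5 (r(J) = (6*J)/5 = 6*J/5)
D(P, N) = 6 - 2*N (D(P, N) = -2*(-3 + N) = 6 - 2*N)
D(340, r((√(0 + 6) - 8) + 5)) + 153580 = (6 - 12*((√(0 + 6) - 8) + 5)/5) + 153580 = (6 - 12*((√6 - 8) + 5)/5) + 153580 = (6 - 12*((-8 + √6) + 5)/5) + 153580 = (6 - 12*(-3 + √6)/5) + 153580 = (6 - 2*(-18/5 + 6*√6/5)) + 153580 = (6 + (36/5 - 12*√6/5)) + 153580 = (66/5 - 12*√6/5) + 153580 = 767966/5 - 12*√6/5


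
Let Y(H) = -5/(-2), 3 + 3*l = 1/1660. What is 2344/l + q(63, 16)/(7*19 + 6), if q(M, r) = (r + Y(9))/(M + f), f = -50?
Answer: -3245113189/1384162 ≈ -2344.5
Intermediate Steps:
l = -4979/4980 (l = -1 + (⅓)/1660 = -1 + (⅓)*(1/1660) = -1 + 1/4980 = -4979/4980 ≈ -0.99980)
Y(H) = 5/2 (Y(H) = -5*(-½) = 5/2)
q(M, r) = (5/2 + r)/(-50 + M) (q(M, r) = (r + 5/2)/(M - 50) = (5/2 + r)/(-50 + M))
2344/l + q(63, 16)/(7*19 + 6) = 2344/(-4979/4980) + ((5/2 + 16)/(-50 + 63))/(7*19 + 6) = 2344*(-4980/4979) + ((37/2)/13)/(133 + 6) = -11673120/4979 + ((1/13)*(37/2))/139 = -11673120/4979 + (37/26)*(1/139) = -11673120/4979 + 37/3614 = -3245113189/1384162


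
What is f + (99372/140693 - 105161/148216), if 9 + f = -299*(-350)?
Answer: 311724837138541/2978993384 ≈ 1.0464e+5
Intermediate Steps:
f = 104641 (f = -9 - 299*(-350) = -9 + 104650 = 104641)
f + (99372/140693 - 105161/148216) = 104641 + (99372/140693 - 105161/148216) = 104641 + (99372*(1/140693) - 105161*1/148216) = 104641 + (14196/20099 - 105161/148216) = 104641 - 9556603/2978993384 = 311724837138541/2978993384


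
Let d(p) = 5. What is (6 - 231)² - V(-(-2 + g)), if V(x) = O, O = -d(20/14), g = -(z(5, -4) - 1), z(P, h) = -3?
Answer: 50630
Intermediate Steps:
g = 4 (g = -(-3 - 1) = -1*(-4) = 4)
O = -5 (O = -1*5 = -5)
V(x) = -5
(6 - 231)² - V(-(-2 + g)) = (6 - 231)² - 1*(-5) = (-225)² + 5 = 50625 + 5 = 50630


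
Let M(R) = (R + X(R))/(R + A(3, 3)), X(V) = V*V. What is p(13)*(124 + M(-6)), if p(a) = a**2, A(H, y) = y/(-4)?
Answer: 181844/9 ≈ 20205.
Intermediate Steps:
A(H, y) = -y/4 (A(H, y) = y*(-1/4) = -y/4)
X(V) = V**2
M(R) = (R + R**2)/(-3/4 + R) (M(R) = (R + R**2)/(R - 1/4*3) = (R + R**2)/(R - 3/4) = (R + R**2)/(-3/4 + R))
p(13)*(124 + M(-6)) = 13**2*(124 + 4*(-6)*(1 - 6)/(-3 + 4*(-6))) = 169*(124 + 4*(-6)*(-5)/(-3 - 24)) = 169*(124 + 4*(-6)*(-5)/(-27)) = 169*(124 + 4*(-6)*(-1/27)*(-5)) = 169*(124 - 40/9) = 169*(1076/9) = 181844/9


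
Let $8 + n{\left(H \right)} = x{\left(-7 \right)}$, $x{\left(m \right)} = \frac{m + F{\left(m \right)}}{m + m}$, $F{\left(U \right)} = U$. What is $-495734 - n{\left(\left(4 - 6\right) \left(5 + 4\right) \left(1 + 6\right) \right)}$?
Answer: $-495727$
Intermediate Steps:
$x{\left(m \right)} = 1$ ($x{\left(m \right)} = \frac{m + m}{m + m} = \frac{2 m}{2 m} = 2 m \frac{1}{2 m} = 1$)
$n{\left(H \right)} = -7$ ($n{\left(H \right)} = -8 + 1 = -7$)
$-495734 - n{\left(\left(4 - 6\right) \left(5 + 4\right) \left(1 + 6\right) \right)} = -495734 - -7 = -495734 + 7 = -495727$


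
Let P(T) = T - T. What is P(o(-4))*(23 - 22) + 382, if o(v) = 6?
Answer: 382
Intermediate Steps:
P(T) = 0
P(o(-4))*(23 - 22) + 382 = 0*(23 - 22) + 382 = 0*1 + 382 = 0 + 382 = 382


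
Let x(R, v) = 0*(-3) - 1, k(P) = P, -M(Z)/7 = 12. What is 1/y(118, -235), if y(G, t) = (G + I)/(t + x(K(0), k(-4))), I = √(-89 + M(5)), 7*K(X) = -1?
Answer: -27848/14097 + 236*I*√173/14097 ≈ -1.9755 + 0.2202*I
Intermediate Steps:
M(Z) = -84 (M(Z) = -7*12 = -84)
K(X) = -⅐ (K(X) = (⅐)*(-1) = -⅐)
I = I*√173 (I = √(-89 - 84) = √(-173) = I*√173 ≈ 13.153*I)
x(R, v) = -1 (x(R, v) = 0 - 1 = -1)
y(G, t) = (G + I*√173)/(-1 + t) (y(G, t) = (G + I*√173)/(t - 1) = (G + I*√173)/(-1 + t))
1/y(118, -235) = 1/((118 + I*√173)/(-1 - 235)) = 1/((118 + I*√173)/(-236)) = 1/(-(118 + I*√173)/236) = 1/(-½ - I*√173/236)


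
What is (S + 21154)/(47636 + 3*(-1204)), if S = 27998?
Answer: 6144/5503 ≈ 1.1165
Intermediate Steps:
(S + 21154)/(47636 + 3*(-1204)) = (27998 + 21154)/(47636 + 3*(-1204)) = 49152/(47636 - 3612) = 49152/44024 = 49152*(1/44024) = 6144/5503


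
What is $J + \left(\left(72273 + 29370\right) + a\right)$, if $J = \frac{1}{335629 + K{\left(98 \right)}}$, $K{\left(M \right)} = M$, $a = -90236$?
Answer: $\frac{3829637890}{335727} \approx 11407.0$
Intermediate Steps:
$J = \frac{1}{335727}$ ($J = \frac{1}{335629 + 98} = \frac{1}{335727} \approx 2.9786 \cdot 10^{-6}$)
$J + \left(\left(72273 + 29370\right) + a\right) = \frac{1}{335727} + \left(\left(72273 + 29370\right) - 90236\right) = \frac{1}{335727} + \left(101643 - 90236\right) = \frac{1}{335727} + 11407 = \frac{3829637890}{335727}$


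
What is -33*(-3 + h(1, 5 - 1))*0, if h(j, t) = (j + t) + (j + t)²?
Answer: 0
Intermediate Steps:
h(j, t) = j + t + (j + t)²
-33*(-3 + h(1, 5 - 1))*0 = -33*(-3 + (1 + (5 - 1) + (1 + (5 - 1))²))*0 = -33*(-3 + (1 + 4 + (1 + 4)²))*0 = -33*(-3 + (1 + 4 + 5²))*0 = -33*(-3 + (1 + 4 + 25))*0 = -33*(-3 + 30)*0 = -33*27*0 = -891*0 = 0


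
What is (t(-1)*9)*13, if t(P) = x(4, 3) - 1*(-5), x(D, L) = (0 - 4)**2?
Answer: 2457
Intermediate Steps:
x(D, L) = 16 (x(D, L) = (-4)**2 = 16)
t(P) = 21 (t(P) = 16 - 1*(-5) = 16 + 5 = 21)
(t(-1)*9)*13 = (21*9)*13 = 189*13 = 2457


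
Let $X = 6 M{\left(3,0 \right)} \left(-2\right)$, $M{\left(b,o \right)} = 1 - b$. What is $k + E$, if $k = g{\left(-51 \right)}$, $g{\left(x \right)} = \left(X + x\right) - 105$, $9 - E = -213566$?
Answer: $213443$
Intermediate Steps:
$E = 213575$ ($E = 9 - -213566 = 9 + 213566 = 213575$)
$X = 24$ ($X = 6 \left(1 - 3\right) \left(-2\right) = 6 \left(-2\right) \left(-2\right) = \left(-12\right) \left(-2\right) = 24$)
$g{\left(x \right)} = -81 + x$ ($g{\left(x \right)} = \left(24 + x\right) - 105 = -81 + x$)
$k = -132$ ($k = -81 - 51 = -132$)
$k + E = -132 + 213575 = 213443$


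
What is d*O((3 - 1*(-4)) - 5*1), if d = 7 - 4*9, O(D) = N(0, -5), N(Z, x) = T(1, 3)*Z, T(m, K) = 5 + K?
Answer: 0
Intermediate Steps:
N(Z, x) = 8*Z (N(Z, x) = (5 + 3)*Z = 8*Z)
O(D) = 0 (O(D) = 8*0 = 0)
d = -29 (d = 7 - 36 = -29)
d*O((3 - 1*(-4)) - 5*1) = -29*0 = 0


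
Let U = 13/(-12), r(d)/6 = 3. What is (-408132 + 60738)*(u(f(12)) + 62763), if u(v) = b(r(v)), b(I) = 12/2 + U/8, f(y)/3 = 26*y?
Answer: -348888431089/16 ≈ -2.1806e+10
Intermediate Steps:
r(d) = 18 (r(d) = 6*3 = 18)
f(y) = 78*y (f(y) = 3*(26*y) = 78*y)
U = -13/12 (U = 13*(-1/12) = -13/12 ≈ -1.0833)
b(I) = 563/96 (b(I) = 12/2 - 13/12/8 = 12*(½) - 13/12*⅛ = 6 - 13/96 = 563/96)
u(v) = 563/96
(-408132 + 60738)*(u(f(12)) + 62763) = (-408132 + 60738)*(563/96 + 62763) = -347394*6025811/96 = -348888431089/16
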